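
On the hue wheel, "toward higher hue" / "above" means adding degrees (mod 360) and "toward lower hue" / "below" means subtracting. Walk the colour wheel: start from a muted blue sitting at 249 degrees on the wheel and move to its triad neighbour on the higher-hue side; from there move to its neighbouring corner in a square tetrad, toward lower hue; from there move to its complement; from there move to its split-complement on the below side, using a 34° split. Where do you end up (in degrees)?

triadic ↑ +120°: 249 + 120 = 369 → 369 − 360 = 9°
square ↓ −90°: 9 − 90 = -81 → -81 + 360 = 279°
complement +180°: 279 + 180 = 459 → 459 − 360 = 99°
split-comp 34° ↓ +146°: 99 + 146 = 245°

245°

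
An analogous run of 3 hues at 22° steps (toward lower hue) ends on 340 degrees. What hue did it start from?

2 steps of 22° (toward lower hue) give a net shift of −44°.
Start = end − shift: 340 + 44 = 384 → 384 − 360 = 24°

24°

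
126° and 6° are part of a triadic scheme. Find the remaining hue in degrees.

A triad places three hues 120° apart.
The full set through 6° is {6°, 126°, 246°}.
Given {6°, 126°}, the missing hue is 246°.

246°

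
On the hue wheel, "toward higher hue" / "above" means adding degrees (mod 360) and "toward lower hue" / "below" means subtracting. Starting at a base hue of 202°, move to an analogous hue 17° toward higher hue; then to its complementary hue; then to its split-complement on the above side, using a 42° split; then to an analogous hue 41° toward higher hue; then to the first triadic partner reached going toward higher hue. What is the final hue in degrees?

analog 17° ↑ +17°: 202 + 17 = 219°
complement +180°: 219 + 180 = 399 → 399 − 360 = 39°
split-comp 42° ↑ +222°: 39 + 222 = 261°
analog 41° ↑ +41°: 261 + 41 = 302°
triadic ↑ +120°: 302 + 120 = 422 → 422 − 360 = 62°

62°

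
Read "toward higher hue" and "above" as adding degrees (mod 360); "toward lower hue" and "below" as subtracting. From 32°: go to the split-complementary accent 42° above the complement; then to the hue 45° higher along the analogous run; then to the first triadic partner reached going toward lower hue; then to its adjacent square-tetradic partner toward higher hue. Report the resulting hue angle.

32 + 222 = 254°   (split-comp 42° ↑)
254 + 45 = 299°   (analog 45° ↑)
299 − 120 = 179°   (triadic ↓)
179 + 90 = 269°   (square ↑)

269°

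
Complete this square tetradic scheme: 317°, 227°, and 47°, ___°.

A square tetradic scheme places four hues every 90°.
The full set through 47° is {47°, 137°, 227°, 317°}.
Given {47°, 227°, 317°}, the missing hue is 137°.

137°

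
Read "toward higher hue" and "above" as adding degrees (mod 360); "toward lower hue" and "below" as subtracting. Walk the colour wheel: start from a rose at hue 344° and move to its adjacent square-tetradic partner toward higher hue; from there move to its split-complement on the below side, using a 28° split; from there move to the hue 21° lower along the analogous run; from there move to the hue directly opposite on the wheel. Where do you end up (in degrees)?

25°

square ↑ +90°: 344 + 90 = 434 → 434 − 360 = 74°
split-comp 28° ↓ +152°: 74 + 152 = 226°
analog 21° ↓ −21°: 226 − 21 = 205°
complement +180°: 205 + 180 = 385 → 385 − 360 = 25°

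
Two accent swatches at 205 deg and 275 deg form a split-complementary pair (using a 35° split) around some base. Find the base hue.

The accents sit 35° either side of the complement, so the complement is their short-arc midpoint on the wheel.
Short-arc midpoint of 205° and 275°: 240°.
Base is 180° from the complement: 240 − 180 = 60°

60°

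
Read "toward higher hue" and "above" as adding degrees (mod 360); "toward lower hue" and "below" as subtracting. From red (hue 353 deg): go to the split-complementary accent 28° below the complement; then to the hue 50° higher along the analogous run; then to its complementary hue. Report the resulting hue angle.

353 + 152 = 505 → 505 − 360 = 145°   (split-comp 28° ↓)
145 + 50 = 195°   (analog 50° ↑)
195 + 180 = 375 → 375 − 360 = 15°   (complement)

15°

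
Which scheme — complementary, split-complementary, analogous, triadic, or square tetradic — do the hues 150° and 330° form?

complementary

Sort the hues: 150°, 330°.
Successive gaps around the wheel: 180°, 180°.
Two hues 180° apart are complementary.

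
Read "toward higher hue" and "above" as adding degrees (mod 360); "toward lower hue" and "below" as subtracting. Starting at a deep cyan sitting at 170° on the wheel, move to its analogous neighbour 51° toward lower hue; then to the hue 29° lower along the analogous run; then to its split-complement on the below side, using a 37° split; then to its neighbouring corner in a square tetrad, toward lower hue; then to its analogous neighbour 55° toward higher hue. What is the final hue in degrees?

198°

170 − 51 = 119°   (analog 51° ↓)
119 − 29 = 90°   (analog 29° ↓)
90 + 143 = 233°   (split-comp 37° ↓)
233 − 90 = 143°   (square ↓)
143 + 55 = 198°   (analog 55° ↑)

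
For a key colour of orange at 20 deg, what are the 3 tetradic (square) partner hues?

A square tetradic scheme places four hues every 90°.
20 + 90 = 110°
20 + 180 = 200°
20 + 270 = 290°

110°, 200°, 290°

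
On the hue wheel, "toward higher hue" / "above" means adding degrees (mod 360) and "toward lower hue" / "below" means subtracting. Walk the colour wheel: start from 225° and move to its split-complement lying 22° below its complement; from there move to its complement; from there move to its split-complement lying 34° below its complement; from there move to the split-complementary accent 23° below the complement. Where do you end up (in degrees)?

+158° (split-comp 22° ↓): 225 + 158 = 383 → 383 − 360 = 23°
+180° (complement): 23 + 180 = 203°
+146° (split-comp 34° ↓): 203 + 146 = 349°
+157° (split-comp 23° ↓): 349 + 157 = 506 → 506 − 360 = 146°

146°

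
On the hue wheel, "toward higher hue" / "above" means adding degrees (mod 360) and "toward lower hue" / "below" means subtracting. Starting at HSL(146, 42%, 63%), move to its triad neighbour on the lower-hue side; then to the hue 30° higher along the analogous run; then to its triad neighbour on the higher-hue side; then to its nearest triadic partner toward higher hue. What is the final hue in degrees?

146 − 120 = 26°   (triadic ↓)
26 + 30 = 56°   (analog 30° ↑)
56 + 120 = 176°   (triadic ↑)
176 + 120 = 296°   (triadic ↑)

296°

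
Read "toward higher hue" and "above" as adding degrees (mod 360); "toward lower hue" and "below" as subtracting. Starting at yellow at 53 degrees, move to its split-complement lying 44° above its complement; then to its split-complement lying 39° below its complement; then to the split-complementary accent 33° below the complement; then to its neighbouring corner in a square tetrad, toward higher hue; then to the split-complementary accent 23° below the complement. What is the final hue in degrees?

92°

split-comp 44° ↑ +224°: 53 + 224 = 277°
split-comp 39° ↓ +141°: 277 + 141 = 418 → 418 − 360 = 58°
split-comp 33° ↓ +147°: 58 + 147 = 205°
square ↑ +90°: 205 + 90 = 295°
split-comp 23° ↓ +157°: 295 + 157 = 452 → 452 − 360 = 92°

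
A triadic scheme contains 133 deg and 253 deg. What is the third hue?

13°

A triad spaces three hues 120° apart.
The full set is {13°, 133°, 253°}.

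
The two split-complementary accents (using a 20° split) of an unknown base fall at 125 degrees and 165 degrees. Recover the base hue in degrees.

The accents sit 20° either side of the complement, so the complement is their short-arc midpoint on the wheel.
Short-arc midpoint of 125° and 165°: 145°.
Base is 180° from the complement: 145 − 180 = -35 → -35 + 360 = 325°

325°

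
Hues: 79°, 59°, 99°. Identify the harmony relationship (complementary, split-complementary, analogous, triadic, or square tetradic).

Sort the hues: 59°, 79°, 99°.
Successive gaps around the wheel: 20°, 20°, 320°.
A run of hues at equal small steps (20°) with one large closing gap is an analogous group.

analogous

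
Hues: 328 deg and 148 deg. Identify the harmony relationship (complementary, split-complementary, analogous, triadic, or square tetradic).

complementary

Sort the hues: 148°, 328°.
Successive gaps around the wheel: 180°, 180°.
Two hues 180° apart are complementary.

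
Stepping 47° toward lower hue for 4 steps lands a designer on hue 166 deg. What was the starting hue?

4 steps of 47° (toward lower hue) give a net shift of −188°.
Start = end − shift: 166 + 188 = 354°

354°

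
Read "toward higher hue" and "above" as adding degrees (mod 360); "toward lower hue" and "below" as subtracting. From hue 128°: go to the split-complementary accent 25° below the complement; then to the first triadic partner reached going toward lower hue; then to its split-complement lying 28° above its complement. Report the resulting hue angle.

+155° (split-comp 25° ↓): 128 + 155 = 283°
−120° (triadic ↓): 283 − 120 = 163°
+208° (split-comp 28° ↑): 163 + 208 = 371 → 371 − 360 = 11°

11°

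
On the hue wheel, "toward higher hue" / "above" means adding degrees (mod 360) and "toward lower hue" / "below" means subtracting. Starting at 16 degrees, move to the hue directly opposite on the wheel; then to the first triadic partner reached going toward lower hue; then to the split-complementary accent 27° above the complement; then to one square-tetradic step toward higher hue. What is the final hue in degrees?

13°

complement +180°: 16 + 180 = 196°
triadic ↓ −120°: 196 − 120 = 76°
split-comp 27° ↑ +207°: 76 + 207 = 283°
square ↑ +90°: 283 + 90 = 373 → 373 − 360 = 13°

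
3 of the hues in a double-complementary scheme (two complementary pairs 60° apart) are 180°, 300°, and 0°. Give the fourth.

120°

A rectangular tetradic uses two complementary pairs 60° apart: offsets 0°, 60°, 180°, 240°.
Among {0°, 180°, 300°}, 0° and 180° are a 180° pair.
The remaining hue 300° needs its own complement: 300 + 180 = 480 → 480 − 360 = 120°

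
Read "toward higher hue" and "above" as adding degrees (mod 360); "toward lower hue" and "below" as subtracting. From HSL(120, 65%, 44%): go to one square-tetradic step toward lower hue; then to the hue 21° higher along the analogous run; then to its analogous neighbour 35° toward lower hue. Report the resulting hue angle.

16°

square ↓ −90°: 120 − 90 = 30°
analog 21° ↑ +21°: 30 + 21 = 51°
analog 35° ↓ −35°: 51 − 35 = 16°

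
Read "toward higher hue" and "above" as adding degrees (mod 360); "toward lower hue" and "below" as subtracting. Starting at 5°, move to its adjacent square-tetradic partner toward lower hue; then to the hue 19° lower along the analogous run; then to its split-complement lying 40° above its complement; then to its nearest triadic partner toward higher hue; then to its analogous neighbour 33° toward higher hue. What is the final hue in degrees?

269°

square ↓ −90°: 5 − 90 = -85 → -85 + 360 = 275°
analog 19° ↓ −19°: 275 − 19 = 256°
split-comp 40° ↑ +220°: 256 + 220 = 476 → 476 − 360 = 116°
triadic ↑ +120°: 116 + 120 = 236°
analog 33° ↑ +33°: 236 + 33 = 269°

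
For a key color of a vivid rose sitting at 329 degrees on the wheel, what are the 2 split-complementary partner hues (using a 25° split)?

124° and 174°

Split-complementary hues sit 25° either side of the complement.
Complement of 329 degrees: 329 + 180 = 509 → 509 − 360 = 149°
149 − 25 = 124°
149 + 25 = 174°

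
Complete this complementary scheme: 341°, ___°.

The complement sits 180° across the wheel.
The full set through 341° is {161°, 341°}.
Given {341°}, the missing hue is 161°.

161°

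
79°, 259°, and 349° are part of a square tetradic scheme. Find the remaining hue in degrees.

A square tetradic scheme places four hues every 90°.
The full set through 79° is {79°, 169°, 259°, 349°}.
Given {79°, 259°, 349°}, the missing hue is 169°.

169°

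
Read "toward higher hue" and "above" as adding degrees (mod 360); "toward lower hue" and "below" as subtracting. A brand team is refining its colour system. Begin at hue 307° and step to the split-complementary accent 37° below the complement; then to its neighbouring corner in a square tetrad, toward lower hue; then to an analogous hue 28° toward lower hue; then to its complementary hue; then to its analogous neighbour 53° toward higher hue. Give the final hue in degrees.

307 + 143 = 450 → 450 − 360 = 90°   (split-comp 37° ↓)
90 − 90 = 0°   (square ↓)
0 − 28 = -28 → -28 + 360 = 332°   (analog 28° ↓)
332 + 180 = 512 → 512 − 360 = 152°   (complement)
152 + 53 = 205°   (analog 53° ↑)

205°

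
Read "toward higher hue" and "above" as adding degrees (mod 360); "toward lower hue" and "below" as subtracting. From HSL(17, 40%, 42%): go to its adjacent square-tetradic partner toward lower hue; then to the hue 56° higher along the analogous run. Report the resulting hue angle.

17 − 90 = -73 → -73 + 360 = 287°   (square ↓)
287 + 56 = 343°   (analog 56° ↑)

343°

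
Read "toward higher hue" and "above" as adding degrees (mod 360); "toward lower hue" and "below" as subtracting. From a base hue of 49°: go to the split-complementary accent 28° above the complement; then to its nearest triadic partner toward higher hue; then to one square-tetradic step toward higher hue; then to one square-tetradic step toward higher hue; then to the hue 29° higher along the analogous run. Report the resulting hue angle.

226°

split-comp 28° ↑ +208°: 49 + 208 = 257°
triadic ↑ +120°: 257 + 120 = 377 → 377 − 360 = 17°
square ↑ +90°: 17 + 90 = 107°
square ↑ +90°: 107 + 90 = 197°
analog 29° ↑ +29°: 197 + 29 = 226°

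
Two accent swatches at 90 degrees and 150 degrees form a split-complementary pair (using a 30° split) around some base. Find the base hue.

The accents sit 30° either side of the complement, so the complement is their short-arc midpoint on the wheel.
Short-arc midpoint of 90° and 150°: 120°.
Base is 180° from the complement: 120 − 180 = -60 → -60 + 360 = 300°

300°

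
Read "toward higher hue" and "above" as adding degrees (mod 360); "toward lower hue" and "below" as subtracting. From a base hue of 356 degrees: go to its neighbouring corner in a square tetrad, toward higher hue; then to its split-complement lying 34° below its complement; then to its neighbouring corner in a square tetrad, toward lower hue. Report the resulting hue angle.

square ↑ +90°: 356 + 90 = 446 → 446 − 360 = 86°
split-comp 34° ↓ +146°: 86 + 146 = 232°
square ↓ −90°: 232 − 90 = 142°

142°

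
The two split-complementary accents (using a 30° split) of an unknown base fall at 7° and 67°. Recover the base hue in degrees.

217°

The accents sit 30° either side of the complement, so the complement is their short-arc midpoint on the wheel.
Short-arc midpoint of 7° and 67°: 37°.
Base is 180° from the complement: 37 − 180 = -143 → -143 + 360 = 217°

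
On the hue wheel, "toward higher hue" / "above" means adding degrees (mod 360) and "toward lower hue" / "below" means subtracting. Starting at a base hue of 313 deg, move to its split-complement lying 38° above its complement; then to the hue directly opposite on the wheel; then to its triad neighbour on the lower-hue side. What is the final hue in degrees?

231°

+218° (split-comp 38° ↑): 313 + 218 = 531 → 531 − 360 = 171°
+180° (complement): 171 + 180 = 351°
−120° (triadic ↓): 351 − 120 = 231°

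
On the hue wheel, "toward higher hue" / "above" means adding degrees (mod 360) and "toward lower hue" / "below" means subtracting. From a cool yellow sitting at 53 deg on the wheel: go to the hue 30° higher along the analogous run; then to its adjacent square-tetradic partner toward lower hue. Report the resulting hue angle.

analog 30° ↑ +30°: 53 + 30 = 83°
square ↓ −90°: 83 − 90 = -7 → -7 + 360 = 353°

353°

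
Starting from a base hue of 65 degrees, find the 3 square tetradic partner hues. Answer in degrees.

155°, 245°, 335°

A square tetradic scheme places four hues every 90°.
65 + 90 = 155°
65 + 180 = 245°
65 + 270 = 335°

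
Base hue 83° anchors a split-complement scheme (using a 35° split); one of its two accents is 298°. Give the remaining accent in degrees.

228°

Split-complementary hues sit 35° either side of the complement.
Complement of the base 83°: 83 + 180 = 263°
The given accent 298° is 35° one side of 263°; the other accent sits 35° the other side: 263 − 35 = 228°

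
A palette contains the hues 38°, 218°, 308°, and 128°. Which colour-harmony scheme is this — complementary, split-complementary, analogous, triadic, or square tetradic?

square tetradic

Sort the hues: 38°, 128°, 218°, 308°.
Successive gaps around the wheel: 90°, 90°, 90°, 90°.
Four hues every 90° form a square tetradic scheme.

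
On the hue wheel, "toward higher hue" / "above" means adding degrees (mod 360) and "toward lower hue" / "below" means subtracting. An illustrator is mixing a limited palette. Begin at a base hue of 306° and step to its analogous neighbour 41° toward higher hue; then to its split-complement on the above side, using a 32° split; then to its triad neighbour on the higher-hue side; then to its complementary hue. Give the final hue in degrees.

+41° (analog 41° ↑): 306 + 41 = 347°
+212° (split-comp 32° ↑): 347 + 212 = 559 → 559 − 360 = 199°
+120° (triadic ↑): 199 + 120 = 319°
+180° (complement): 319 + 180 = 499 → 499 − 360 = 139°

139°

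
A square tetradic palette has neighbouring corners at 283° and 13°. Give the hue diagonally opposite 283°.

A square tetradic scheme places four hues 90° apart; opposite corners are 180° apart.
283 + 180 = 463 → 463 − 360 = 103°

103°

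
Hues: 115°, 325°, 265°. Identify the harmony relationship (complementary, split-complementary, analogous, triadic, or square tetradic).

Sort the hues: 115°, 265°, 325°.
Successive gaps around the wheel: 150°, 60°, 150°.
Two 150° gaps and one 60° gap — a base hue opposite a pair of accents 30° either side of its complement — is the split-complementary pattern.

split-complementary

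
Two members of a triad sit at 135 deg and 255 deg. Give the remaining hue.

15°

A triad spaces three hues 120° apart.
The full set is {15°, 135°, 255°}.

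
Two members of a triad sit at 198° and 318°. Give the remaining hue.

78°

A triad spaces three hues 120° apart.
The full set is {78°, 198°, 318°}.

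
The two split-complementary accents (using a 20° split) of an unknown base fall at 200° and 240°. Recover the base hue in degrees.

The accents sit 20° either side of the complement, so the complement is their short-arc midpoint on the wheel.
Short-arc midpoint of 200° and 240°: 220°.
Base is 180° from the complement: 220 − 180 = 40°

40°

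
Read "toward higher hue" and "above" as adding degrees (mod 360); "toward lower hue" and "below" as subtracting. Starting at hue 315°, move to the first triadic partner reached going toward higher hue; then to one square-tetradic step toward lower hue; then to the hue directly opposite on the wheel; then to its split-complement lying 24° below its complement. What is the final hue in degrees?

+120° (triadic ↑): 315 + 120 = 435 → 435 − 360 = 75°
−90° (square ↓): 75 − 90 = -15 → -15 + 360 = 345°
+180° (complement): 345 + 180 = 525 → 525 − 360 = 165°
+156° (split-comp 24° ↓): 165 + 156 = 321°

321°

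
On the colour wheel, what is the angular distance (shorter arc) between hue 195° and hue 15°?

180°

|195 − 15| = 180.
180 ≤ 180, so the shorter arc is 180°.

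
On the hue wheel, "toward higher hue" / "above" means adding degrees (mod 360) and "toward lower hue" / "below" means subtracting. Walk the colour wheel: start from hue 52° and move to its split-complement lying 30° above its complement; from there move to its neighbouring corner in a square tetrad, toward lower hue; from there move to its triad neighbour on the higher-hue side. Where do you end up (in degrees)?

52 + 210 = 262°   (split-comp 30° ↑)
262 − 90 = 172°   (square ↓)
172 + 120 = 292°   (triadic ↑)

292°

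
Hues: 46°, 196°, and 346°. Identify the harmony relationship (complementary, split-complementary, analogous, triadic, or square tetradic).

Sort the hues: 46°, 196°, 346°.
Successive gaps around the wheel: 150°, 150°, 60°.
Two 150° gaps and one 60° gap — a base hue opposite a pair of accents 30° either side of its complement — is the split-complementary pattern.

split-complementary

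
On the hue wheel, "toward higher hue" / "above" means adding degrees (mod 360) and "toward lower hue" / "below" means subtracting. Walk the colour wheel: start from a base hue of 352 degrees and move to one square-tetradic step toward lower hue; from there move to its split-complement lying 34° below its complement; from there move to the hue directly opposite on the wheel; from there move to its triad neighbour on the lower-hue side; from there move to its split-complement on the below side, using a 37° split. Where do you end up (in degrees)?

251°

square ↓ −90°: 352 − 90 = 262°
split-comp 34° ↓ +146°: 262 + 146 = 408 → 408 − 360 = 48°
complement +180°: 48 + 180 = 228°
triadic ↓ −120°: 228 − 120 = 108°
split-comp 37° ↓ +143°: 108 + 143 = 251°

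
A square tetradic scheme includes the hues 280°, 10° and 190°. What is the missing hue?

100°

A square tetradic scheme places four hues every 90°.
The full set through 10° is {10°, 100°, 190°, 280°}.
Given {10°, 190°, 280°}, the missing hue is 100°.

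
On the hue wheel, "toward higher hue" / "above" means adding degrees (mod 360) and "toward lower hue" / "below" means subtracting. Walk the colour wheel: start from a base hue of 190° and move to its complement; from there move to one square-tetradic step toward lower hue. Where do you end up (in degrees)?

+180° (complement): 190 + 180 = 370 → 370 − 360 = 10°
−90° (square ↓): 10 − 90 = -80 → -80 + 360 = 280°

280°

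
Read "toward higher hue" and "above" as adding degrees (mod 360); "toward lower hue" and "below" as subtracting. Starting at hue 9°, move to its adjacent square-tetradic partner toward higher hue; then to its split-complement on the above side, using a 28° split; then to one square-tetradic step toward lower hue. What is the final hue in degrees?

217°

9 + 90 = 99°   (square ↑)
99 + 208 = 307°   (split-comp 28° ↑)
307 − 90 = 217°   (square ↓)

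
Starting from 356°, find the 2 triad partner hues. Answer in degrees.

A triad places three hues 120° apart.
356 + 120 = 476 → 476 − 360 = 116°
356 + 240 = 596 → 596 − 360 = 236°

116° and 236°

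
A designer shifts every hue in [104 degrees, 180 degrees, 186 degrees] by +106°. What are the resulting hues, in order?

210°, 286°, 292°

104 + 106 = 210°
180 + 106 = 286°
186 + 106 = 292°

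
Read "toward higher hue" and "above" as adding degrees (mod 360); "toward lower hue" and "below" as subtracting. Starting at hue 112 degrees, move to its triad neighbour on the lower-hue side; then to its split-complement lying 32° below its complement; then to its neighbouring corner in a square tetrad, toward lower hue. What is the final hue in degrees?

triadic ↓ −120°: 112 − 120 = -8 → -8 + 360 = 352°
split-comp 32° ↓ +148°: 352 + 148 = 500 → 500 − 360 = 140°
square ↓ −90°: 140 − 90 = 50°

50°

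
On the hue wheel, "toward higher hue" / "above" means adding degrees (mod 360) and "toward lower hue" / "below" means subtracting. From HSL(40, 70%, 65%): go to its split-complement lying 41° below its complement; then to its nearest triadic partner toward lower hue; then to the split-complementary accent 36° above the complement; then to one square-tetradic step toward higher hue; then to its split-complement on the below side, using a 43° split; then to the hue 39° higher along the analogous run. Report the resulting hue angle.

split-comp 41° ↓ +139°: 40 + 139 = 179°
triadic ↓ −120°: 179 − 120 = 59°
split-comp 36° ↑ +216°: 59 + 216 = 275°
square ↑ +90°: 275 + 90 = 365 → 365 − 360 = 5°
split-comp 43° ↓ +137°: 5 + 137 = 142°
analog 39° ↑ +39°: 142 + 39 = 181°

181°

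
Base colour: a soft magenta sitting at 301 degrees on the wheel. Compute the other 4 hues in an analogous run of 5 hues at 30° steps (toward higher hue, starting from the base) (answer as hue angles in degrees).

331°, 1°, 31°, and 61°

Analogous hues sit every 30° along the wheel.
301 + 30 = 331°
301 + 60 = 361 → 361 − 360 = 1°
301 + 90 = 391 → 391 − 360 = 31°
301 + 120 = 421 → 421 − 360 = 61°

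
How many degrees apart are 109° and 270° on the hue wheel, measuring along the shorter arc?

161°

|109 − 270| = 161.
161 ≤ 180, so the shorter arc is 161°.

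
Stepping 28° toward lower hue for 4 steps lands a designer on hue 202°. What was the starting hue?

314°

4 steps of 28° (toward lower hue) give a net shift of −112°.
Start = end − shift: 202 + 112 = 314°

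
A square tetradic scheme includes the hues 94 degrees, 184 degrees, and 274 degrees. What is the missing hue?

4°

A square tetradic scheme places four hues every 90°.
The full set through 94° is {4°, 94°, 184°, 274°}.
Given {94°, 184°, 274°}, the missing hue is 4°.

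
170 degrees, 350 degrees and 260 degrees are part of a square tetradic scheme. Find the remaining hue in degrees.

A square tetradic scheme places four hues every 90°.
The full set through 170° is {80°, 170°, 260°, 350°}.
Given {170°, 260°, 350°}, the missing hue is 80°.

80°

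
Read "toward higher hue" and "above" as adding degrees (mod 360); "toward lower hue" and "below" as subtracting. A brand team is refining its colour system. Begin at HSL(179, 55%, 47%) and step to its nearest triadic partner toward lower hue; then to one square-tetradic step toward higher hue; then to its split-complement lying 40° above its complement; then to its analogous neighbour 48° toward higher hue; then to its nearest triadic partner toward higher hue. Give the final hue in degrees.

177°

179 − 120 = 59°   (triadic ↓)
59 + 90 = 149°   (square ↑)
149 + 220 = 369 → 369 − 360 = 9°   (split-comp 40° ↑)
9 + 48 = 57°   (analog 48° ↑)
57 + 120 = 177°   (triadic ↑)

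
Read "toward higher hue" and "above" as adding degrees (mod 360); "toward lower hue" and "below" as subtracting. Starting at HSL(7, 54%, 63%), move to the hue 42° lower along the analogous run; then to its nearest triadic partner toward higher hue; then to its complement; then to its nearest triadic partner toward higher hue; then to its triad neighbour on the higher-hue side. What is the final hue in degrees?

145°

analog 42° ↓ −42°: 7 − 42 = -35 → -35 + 360 = 325°
triadic ↑ +120°: 325 + 120 = 445 → 445 − 360 = 85°
complement +180°: 85 + 180 = 265°
triadic ↑ +120°: 265 + 120 = 385 → 385 − 360 = 25°
triadic ↑ +120°: 25 + 120 = 145°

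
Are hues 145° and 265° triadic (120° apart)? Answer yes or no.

yes

Angular distance: |145 − 265| = 120 = 120°.
Triadic (120° apart) requires 120°.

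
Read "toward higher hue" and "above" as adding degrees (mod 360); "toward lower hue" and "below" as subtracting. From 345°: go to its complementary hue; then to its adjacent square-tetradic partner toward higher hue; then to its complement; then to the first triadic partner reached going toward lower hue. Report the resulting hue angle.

345 + 180 = 525 → 525 − 360 = 165°   (complement)
165 + 90 = 255°   (square ↑)
255 + 180 = 435 → 435 − 360 = 75°   (complement)
75 − 120 = -45 → -45 + 360 = 315°   (triadic ↓)

315°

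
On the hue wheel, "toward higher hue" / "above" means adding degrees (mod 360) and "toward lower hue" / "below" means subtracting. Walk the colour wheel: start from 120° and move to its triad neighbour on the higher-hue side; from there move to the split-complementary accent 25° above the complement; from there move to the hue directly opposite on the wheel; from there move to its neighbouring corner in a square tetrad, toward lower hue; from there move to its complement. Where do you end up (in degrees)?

355°

triadic ↑ +120°: 120 + 120 = 240°
split-comp 25° ↑ +205°: 240 + 205 = 445 → 445 − 360 = 85°
complement +180°: 85 + 180 = 265°
square ↓ −90°: 265 − 90 = 175°
complement +180°: 175 + 180 = 355°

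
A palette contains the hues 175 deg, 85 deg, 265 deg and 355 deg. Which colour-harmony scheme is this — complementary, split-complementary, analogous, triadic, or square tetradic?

Sort the hues: 85°, 175°, 265°, 355°.
Successive gaps around the wheel: 90°, 90°, 90°, 90°.
Four hues every 90° form a square tetradic scheme.

square tetradic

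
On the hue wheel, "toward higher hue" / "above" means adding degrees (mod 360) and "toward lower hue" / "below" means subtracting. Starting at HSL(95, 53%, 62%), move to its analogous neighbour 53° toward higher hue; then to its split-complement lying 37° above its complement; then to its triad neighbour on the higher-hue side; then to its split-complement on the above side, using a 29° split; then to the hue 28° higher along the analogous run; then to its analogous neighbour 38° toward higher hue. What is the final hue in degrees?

40°

95 + 53 = 148°   (analog 53° ↑)
148 + 217 = 365 → 365 − 360 = 5°   (split-comp 37° ↑)
5 + 120 = 125°   (triadic ↑)
125 + 209 = 334°   (split-comp 29° ↑)
334 + 28 = 362 → 362 − 360 = 2°   (analog 28° ↑)
2 + 38 = 40°   (analog 38° ↑)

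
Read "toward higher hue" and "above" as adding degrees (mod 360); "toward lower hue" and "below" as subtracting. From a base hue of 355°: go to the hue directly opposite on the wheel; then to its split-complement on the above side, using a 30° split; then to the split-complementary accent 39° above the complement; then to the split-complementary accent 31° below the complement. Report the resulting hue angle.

+180° (complement): 355 + 180 = 535 → 535 − 360 = 175°
+210° (split-comp 30° ↑): 175 + 210 = 385 → 385 − 360 = 25°
+219° (split-comp 39° ↑): 25 + 219 = 244°
+149° (split-comp 31° ↓): 244 + 149 = 393 → 393 − 360 = 33°

33°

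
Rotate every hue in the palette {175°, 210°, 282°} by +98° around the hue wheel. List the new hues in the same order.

273°, 308°, 20°

175 + 98 = 273°
210 + 98 = 308°
282 + 98 = 380 → 380 − 360 = 20°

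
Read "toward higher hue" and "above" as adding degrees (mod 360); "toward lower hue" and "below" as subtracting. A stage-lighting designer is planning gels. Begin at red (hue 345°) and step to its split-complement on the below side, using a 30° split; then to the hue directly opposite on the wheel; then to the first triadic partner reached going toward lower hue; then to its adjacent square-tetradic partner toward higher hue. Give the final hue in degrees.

285°

split-comp 30° ↓ +150°: 345 + 150 = 495 → 495 − 360 = 135°
complement +180°: 135 + 180 = 315°
triadic ↓ −120°: 315 − 120 = 195°
square ↑ +90°: 195 + 90 = 285°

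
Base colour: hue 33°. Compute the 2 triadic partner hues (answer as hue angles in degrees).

153° and 273°

A triad places three hues 120° apart.
33 + 120 = 153°
33 + 240 = 273°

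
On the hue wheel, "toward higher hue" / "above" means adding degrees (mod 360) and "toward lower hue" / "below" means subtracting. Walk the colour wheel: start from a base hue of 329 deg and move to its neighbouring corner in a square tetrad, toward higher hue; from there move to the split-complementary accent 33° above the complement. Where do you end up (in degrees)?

272°

+90° (square ↑): 329 + 90 = 419 → 419 − 360 = 59°
+213° (split-comp 33° ↑): 59 + 213 = 272°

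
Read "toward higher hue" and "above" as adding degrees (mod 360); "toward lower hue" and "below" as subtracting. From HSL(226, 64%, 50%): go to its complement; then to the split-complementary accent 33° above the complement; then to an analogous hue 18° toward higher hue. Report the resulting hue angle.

complement +180°: 226 + 180 = 406 → 406 − 360 = 46°
split-comp 33° ↑ +213°: 46 + 213 = 259°
analog 18° ↑ +18°: 259 + 18 = 277°

277°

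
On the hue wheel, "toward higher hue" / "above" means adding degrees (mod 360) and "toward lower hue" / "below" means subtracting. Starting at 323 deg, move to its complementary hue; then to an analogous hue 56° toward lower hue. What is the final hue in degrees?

87°

+180° (complement): 323 + 180 = 503 → 503 − 360 = 143°
−56° (analog 56° ↓): 143 − 56 = 87°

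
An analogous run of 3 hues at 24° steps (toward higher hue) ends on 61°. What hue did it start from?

2 steps of 24° (toward higher hue) give a net shift of +48°.
Start = end − shift: 61 − 48 = 13°

13°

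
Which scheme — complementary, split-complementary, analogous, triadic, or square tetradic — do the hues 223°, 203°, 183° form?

Sort the hues: 183°, 203°, 223°.
Successive gaps around the wheel: 20°, 20°, 320°.
A run of hues at equal small steps (20°) with one large closing gap is an analogous group.

analogous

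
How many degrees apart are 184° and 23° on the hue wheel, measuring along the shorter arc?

161°

|184 − 23| = 161.
161 ≤ 180, so the shorter arc is 161°.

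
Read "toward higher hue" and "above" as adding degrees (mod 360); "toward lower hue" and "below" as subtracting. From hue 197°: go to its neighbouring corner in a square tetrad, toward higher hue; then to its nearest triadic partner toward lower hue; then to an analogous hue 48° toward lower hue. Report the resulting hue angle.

+90° (square ↑): 197 + 90 = 287°
−120° (triadic ↓): 287 − 120 = 167°
−48° (analog 48° ↓): 167 − 48 = 119°

119°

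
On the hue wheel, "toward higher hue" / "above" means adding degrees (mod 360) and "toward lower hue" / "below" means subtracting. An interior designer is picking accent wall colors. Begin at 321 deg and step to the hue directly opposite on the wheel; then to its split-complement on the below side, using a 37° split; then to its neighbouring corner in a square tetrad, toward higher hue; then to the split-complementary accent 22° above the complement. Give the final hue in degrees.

complement +180°: 321 + 180 = 501 → 501 − 360 = 141°
split-comp 37° ↓ +143°: 141 + 143 = 284°
square ↑ +90°: 284 + 90 = 374 → 374 − 360 = 14°
split-comp 22° ↑ +202°: 14 + 202 = 216°

216°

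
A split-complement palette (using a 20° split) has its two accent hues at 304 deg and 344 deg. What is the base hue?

144°

The accents sit 20° either side of the complement, so the complement is their short-arc midpoint on the wheel.
Short-arc midpoint of 304° and 344°: 324°.
Base is 180° from the complement: 324 − 180 = 144°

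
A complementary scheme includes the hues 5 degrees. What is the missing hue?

185°

The complement sits 180° across the wheel.
The full set through 5° is {5°, 185°}.
Given {5°}, the missing hue is 185°.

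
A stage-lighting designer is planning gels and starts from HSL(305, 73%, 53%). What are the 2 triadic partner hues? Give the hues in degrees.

65° and 185°

305 + 120 = 425 → 425 − 360 = 65°
305 + 240 = 545 → 545 − 360 = 185°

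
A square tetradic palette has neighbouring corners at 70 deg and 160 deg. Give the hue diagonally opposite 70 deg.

A square tetradic scheme places four hues 90° apart; opposite corners are 180° apart.
70 + 180 = 250°

250°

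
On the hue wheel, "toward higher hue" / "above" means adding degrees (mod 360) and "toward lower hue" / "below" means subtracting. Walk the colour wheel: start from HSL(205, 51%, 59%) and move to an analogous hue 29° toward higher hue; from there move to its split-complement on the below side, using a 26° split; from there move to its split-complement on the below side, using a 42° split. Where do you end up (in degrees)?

166°

analog 29° ↑ +29°: 205 + 29 = 234°
split-comp 26° ↓ +154°: 234 + 154 = 388 → 388 − 360 = 28°
split-comp 42° ↓ +138°: 28 + 138 = 166°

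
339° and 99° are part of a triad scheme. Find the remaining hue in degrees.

A triad places three hues 120° apart.
The full set through 99° is {99°, 219°, 339°}.
Given {99°, 339°}, the missing hue is 219°.

219°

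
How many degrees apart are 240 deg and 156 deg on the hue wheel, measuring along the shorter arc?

|240 − 156| = 84.
84 ≤ 180, so the shorter arc is 84°.

84°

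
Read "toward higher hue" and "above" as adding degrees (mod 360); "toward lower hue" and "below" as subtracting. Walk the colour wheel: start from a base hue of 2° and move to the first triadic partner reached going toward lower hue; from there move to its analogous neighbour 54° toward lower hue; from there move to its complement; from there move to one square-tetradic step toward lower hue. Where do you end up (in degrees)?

278°

triadic ↓ −120°: 2 − 120 = -118 → -118 + 360 = 242°
analog 54° ↓ −54°: 242 − 54 = 188°
complement +180°: 188 + 180 = 368 → 368 − 360 = 8°
square ↓ −90°: 8 − 90 = -82 → -82 + 360 = 278°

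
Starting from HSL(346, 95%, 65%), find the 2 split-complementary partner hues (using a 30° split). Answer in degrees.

136° and 196°

Split-complementary hues sit 30° either side of the complement.
Complement of 346 deg: 346 + 180 = 526 → 526 − 360 = 166°
166 − 30 = 136°
166 + 30 = 196°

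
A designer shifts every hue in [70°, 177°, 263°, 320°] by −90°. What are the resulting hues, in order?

340°, 87°, 173°, 230°

70 − 90 = -20 → -20 + 360 = 340°
177 − 90 = 87°
263 − 90 = 173°
320 − 90 = 230°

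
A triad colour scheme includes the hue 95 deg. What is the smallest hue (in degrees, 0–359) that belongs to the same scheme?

95°

A triad places three hues 120° apart.
The full set through 95° is {95°, 215°, 335°}.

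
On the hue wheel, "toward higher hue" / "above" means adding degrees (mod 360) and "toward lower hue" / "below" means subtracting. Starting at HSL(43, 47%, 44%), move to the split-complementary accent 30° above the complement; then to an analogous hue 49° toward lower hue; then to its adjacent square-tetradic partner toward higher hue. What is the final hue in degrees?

294°

split-comp 30° ↑ +210°: 43 + 210 = 253°
analog 49° ↓ −49°: 253 − 49 = 204°
square ↑ +90°: 204 + 90 = 294°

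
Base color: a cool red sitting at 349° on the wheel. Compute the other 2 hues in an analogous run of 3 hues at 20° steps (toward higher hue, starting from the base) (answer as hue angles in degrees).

9° and 29°

349 + 20 = 369 → 369 − 360 = 9°
349 + 40 = 389 → 389 − 360 = 29°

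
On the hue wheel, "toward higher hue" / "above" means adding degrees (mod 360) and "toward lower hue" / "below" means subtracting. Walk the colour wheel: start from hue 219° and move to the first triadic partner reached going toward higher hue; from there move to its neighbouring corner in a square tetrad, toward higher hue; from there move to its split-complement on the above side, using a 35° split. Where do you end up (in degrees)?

+120° (triadic ↑): 219 + 120 = 339°
+90° (square ↑): 339 + 90 = 429 → 429 − 360 = 69°
+215° (split-comp 35° ↑): 69 + 215 = 284°

284°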